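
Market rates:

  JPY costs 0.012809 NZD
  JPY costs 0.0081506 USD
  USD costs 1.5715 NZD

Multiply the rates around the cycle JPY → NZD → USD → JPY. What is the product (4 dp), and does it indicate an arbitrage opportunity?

Around JPY → NZD → USD → JPY: 1 × 0.012809 ÷ 1.5715 ÷ 0.0081506 = 1.000026
Product ≈ 1 (deviation 0.003%, within rounding noise).

1.0000 (no arbitrage)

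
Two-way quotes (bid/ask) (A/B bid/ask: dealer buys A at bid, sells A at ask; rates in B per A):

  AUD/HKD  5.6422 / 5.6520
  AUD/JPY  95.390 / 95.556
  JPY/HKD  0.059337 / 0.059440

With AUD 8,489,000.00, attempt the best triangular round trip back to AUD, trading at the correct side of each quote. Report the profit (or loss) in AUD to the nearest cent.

Best loop AUD → JPY → HKD → AUD:
AUD 8,489,000.00 × 95.390 (sell AUD at bid) = JPY 809,765,710
JPY 809,765,710 × 0.059337 (sell JPY at bid) = HKD 48,049,067.93
HKD 48,049,067.93 ÷ 5.6520 (buy AUD at ask) = AUD 8,501,250.52

Net profit: AUD 12,250.52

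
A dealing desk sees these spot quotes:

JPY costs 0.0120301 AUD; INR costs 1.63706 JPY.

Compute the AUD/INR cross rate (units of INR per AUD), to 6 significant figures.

1 AUD ÷ 0.0120301 = 83.1248 JPY
83.1248 JPY ÷ 1.63706 = 50.7769 INR

AUD/INR = 50.7769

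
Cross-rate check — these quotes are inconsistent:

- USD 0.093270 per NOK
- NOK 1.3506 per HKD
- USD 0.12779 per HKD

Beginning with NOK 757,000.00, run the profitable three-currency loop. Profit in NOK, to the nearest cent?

Profitable loop is NOK → HKD → USD → NOK:
NOK 757,000.00 ÷ 1.3506 = HKD 560,491.63
HKD 560,491.63 × 0.12779 = USD 71,625.23
USD 71,625.23 ÷ 0.093270 = NOK 767,934.23
Profit = NOK 767,934.23 − NOK 757,000.00

Profit: NOK 10,934.23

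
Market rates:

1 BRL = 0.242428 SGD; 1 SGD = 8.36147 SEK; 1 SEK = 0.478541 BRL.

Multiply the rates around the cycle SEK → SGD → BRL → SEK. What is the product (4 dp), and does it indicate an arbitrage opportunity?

1.0309 (arbitrage exists)

Around SEK → SGD → BRL → SEK: 1 ÷ 8.36147 ÷ 0.242428 ÷ 0.478541 = 1.030897
Product > 1; profitable direction is SEK → SGD → BRL → SEK.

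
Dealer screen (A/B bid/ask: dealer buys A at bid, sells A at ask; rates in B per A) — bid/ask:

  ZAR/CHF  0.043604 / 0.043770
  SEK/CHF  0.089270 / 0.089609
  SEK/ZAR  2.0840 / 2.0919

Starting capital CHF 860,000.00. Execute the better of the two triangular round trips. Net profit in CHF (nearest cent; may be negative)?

Net profit: CHF 12,109.20

Best loop CHF → SEK → ZAR → CHF:
CHF 860,000.00 ÷ 0.089609 (buy SEK at ask) = SEK 9,597,250.28
SEK 9,597,250.28 × 2.0840 (sell SEK at bid) = ZAR 20,000,669.58
ZAR 20,000,669.58 × 0.043604 (sell ZAR at bid) = CHF 872,109.20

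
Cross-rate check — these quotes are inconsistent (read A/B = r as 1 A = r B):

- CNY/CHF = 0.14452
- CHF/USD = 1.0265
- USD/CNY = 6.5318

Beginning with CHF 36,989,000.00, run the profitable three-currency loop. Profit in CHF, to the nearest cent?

Profit: CHF 1,183,693.50

Profitable loop is CHF → CNY → USD → CHF:
CHF 36,989,000.00 ÷ 0.14452 = CNY 255,943,814.00
CNY 255,943,814.00 ÷ 6.5318 = USD 39,184,269.88
USD 39,184,269.88 ÷ 1.0265 = CHF 38,172,693.50
Profit = CHF 38,172,693.50 − CHF 36,989,000.00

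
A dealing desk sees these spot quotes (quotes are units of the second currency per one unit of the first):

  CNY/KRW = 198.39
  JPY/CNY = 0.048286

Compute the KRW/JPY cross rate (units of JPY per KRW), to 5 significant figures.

1 KRW ÷ 198.39 = 0.00504058 CNY
0.00504058 CNY ÷ 0.048286 = 0.10439 JPY

KRW/JPY = 0.10439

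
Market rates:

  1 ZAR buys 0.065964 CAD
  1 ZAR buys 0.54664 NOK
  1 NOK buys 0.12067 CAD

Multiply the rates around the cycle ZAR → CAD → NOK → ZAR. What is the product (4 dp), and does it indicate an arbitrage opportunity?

Around ZAR → CAD → NOK → ZAR: 1 × 0.065964 ÷ 0.12067 ÷ 0.54664 = 1.000014
Product ≈ 1 (deviation 0.001%, within rounding noise).

1.0000 (no arbitrage)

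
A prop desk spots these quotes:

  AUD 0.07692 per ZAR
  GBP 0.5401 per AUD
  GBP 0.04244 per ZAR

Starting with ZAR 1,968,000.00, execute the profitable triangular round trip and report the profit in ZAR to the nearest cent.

Profitable loop is ZAR → GBP → AUD → ZAR:
ZAR 1,968,000.00 × 0.04244 = GBP 83,521.92
GBP 83,521.92 ÷ 0.5401 = AUD 154,641.58
AUD 154,641.58 ÷ 0.07692 = ZAR 2,010,421.02
Profit = ZAR 2,010,421.02 − ZAR 1,968,000.00

Profit: ZAR 42,421.02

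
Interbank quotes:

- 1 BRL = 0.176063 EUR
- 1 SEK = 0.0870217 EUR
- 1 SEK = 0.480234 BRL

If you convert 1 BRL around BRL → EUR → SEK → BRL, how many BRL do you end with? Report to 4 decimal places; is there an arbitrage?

Around BRL → EUR → SEK → BRL: 1 × 0.176063 ÷ 0.0870217 × 0.480234 = 0.971613
Product < 1; profitable direction is BRL → SEK → EUR → BRL.

0.9716 (arbitrage exists)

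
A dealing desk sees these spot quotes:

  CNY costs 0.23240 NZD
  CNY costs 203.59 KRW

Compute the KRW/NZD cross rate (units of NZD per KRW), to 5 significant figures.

1 KRW ÷ 203.59 = 0.00491183 CNY
0.00491183 CNY × 0.23240 = 0.00114151 NZD

KRW/NZD = 0.0011415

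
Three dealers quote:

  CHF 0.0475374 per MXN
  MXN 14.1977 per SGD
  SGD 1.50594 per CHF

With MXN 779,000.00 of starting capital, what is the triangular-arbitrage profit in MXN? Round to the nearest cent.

Profitable loop is MXN → CHF → SGD → MXN:
MXN 779,000.00 × 0.0475374 = CHF 37,031.63
CHF 37,031.63 × 1.50594 = SGD 55,767.42
SGD 55,767.42 × 14.1977 = MXN 791,769.10
Profit = MXN 791,769.10 − MXN 779,000.00

Profit: MXN 12,769.10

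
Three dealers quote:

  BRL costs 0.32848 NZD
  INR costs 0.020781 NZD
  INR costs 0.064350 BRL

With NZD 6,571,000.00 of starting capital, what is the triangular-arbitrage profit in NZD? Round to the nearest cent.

Profit: NZD 112,785.57

Profitable loop is NZD → INR → BRL → NZD:
NZD 6,571,000.00 ÷ 0.020781 = INR 316,202,300.18
INR 316,202,300.18 × 0.064350 = BRL 20,347,618.02
BRL 20,347,618.02 × 0.32848 = NZD 6,683,785.57
Profit = NZD 6,683,785.57 − NZD 6,571,000.00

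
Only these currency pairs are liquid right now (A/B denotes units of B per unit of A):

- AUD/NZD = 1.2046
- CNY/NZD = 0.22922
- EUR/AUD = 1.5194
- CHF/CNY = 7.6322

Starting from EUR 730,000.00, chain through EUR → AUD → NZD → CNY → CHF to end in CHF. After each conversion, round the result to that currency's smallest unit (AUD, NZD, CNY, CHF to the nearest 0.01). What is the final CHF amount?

EUR 730,000.00 × 1.5194 = AUD 1,109,162.00
AUD 1,109,162.00 × 1.2046 = NZD 1,336,096.55
NZD 1,336,096.55 ÷ 0.22922 = CNY 5,828,882.95
CNY 5,828,882.95 ÷ 7.6322 = CHF 763,722.51

CHF 763,722.51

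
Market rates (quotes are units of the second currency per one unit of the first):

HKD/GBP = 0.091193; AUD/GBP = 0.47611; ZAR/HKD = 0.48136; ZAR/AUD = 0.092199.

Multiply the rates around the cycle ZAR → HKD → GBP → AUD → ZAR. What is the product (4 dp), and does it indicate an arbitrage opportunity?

Around ZAR → HKD → GBP → AUD → ZAR: 1 × 0.48136 × 0.091193 ÷ 0.47611 ÷ 0.092199 = 0.999995
Product ≈ 1 (deviation 0.000%, within rounding noise).

1.0000 (no arbitrage)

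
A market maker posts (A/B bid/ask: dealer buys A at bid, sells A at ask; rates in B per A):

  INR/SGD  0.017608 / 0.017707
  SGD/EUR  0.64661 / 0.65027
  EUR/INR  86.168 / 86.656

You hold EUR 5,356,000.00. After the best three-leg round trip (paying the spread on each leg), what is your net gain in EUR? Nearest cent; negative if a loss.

Best loop EUR → SGD → INR → EUR:
EUR 5,356,000.00 ÷ 0.65027 (buy SGD at ask) = SGD 8,236,578.65
SGD 8,236,578.65 ÷ 0.017707 (buy INR at ask) = INR 465,159,465.29
INR 465,159,465.29 ÷ 86.656 (buy EUR at ask) = EUR 5,367,885.26

Net profit: EUR 11,885.26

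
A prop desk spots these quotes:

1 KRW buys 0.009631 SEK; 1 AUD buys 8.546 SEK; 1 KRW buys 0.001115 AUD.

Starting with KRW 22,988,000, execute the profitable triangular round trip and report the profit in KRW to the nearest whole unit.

Profit: KRW 246,579

Profitable loop is KRW → SEK → AUD → KRW:
KRW 22,988,000 × 0.009631 = SEK 221,397.43
SEK 221,397.43 ÷ 8.546 = AUD 25,906.56
AUD 25,906.56 ÷ 0.001115 = KRW 23,234,579
Profit = KRW 23,234,579 − KRW 22,988,000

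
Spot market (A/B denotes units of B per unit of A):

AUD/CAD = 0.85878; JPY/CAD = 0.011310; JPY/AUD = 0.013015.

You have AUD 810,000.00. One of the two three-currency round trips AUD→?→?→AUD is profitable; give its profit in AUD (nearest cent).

Profit: AUD 9,636.95

Profitable loop is AUD → JPY → CAD → AUD:
AUD 810,000.00 ÷ 0.013015 = JPY 62,235,882
JPY 62,235,882 × 0.011310 = CAD 703,887.82
CAD 703,887.82 ÷ 0.85878 = AUD 819,636.95
Profit = AUD 819,636.95 − AUD 810,000.00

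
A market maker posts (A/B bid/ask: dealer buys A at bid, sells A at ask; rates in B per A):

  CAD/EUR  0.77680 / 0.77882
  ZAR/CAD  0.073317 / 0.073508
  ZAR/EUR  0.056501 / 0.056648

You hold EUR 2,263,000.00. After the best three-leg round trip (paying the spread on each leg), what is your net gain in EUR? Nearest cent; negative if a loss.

Best loop EUR → ZAR → CAD → EUR:
EUR 2,263,000.00 ÷ 0.056648 (buy ZAR at ask) = ZAR 39,948,453.61
ZAR 39,948,453.61 × 0.073317 (sell ZAR at bid) = CAD 2,928,900.77
CAD 2,928,900.77 × 0.77680 (sell CAD at bid) = EUR 2,275,170.12

Net profit: EUR 12,170.12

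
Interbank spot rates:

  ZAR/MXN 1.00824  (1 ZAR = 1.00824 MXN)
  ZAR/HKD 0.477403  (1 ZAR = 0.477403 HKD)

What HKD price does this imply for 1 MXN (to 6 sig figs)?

1 MXN ÷ 1.00824 = 0.991827 ZAR
0.991827 ZAR × 0.477403 = 0.473501 HKD

MXN/HKD = 0.473501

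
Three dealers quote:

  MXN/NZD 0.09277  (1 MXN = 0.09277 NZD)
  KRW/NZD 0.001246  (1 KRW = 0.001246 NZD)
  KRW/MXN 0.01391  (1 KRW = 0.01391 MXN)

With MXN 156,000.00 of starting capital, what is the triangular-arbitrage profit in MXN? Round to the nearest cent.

Profit: MXN 5,562.75

Profitable loop is MXN → NZD → KRW → MXN:
MXN 156,000.00 × 0.09277 = NZD 14,472.12
NZD 14,472.12 ÷ 0.001246 = KRW 11,614,864
KRW 11,614,864 × 0.01391 = MXN 161,562.75
Profit = MXN 161,562.75 − MXN 156,000.00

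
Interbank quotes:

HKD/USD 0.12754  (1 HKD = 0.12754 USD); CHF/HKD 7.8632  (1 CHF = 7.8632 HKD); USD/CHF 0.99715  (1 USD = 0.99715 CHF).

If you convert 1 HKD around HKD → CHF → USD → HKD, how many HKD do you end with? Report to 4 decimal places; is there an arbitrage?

Around HKD → CHF → USD → HKD: 1 ÷ 7.8632 ÷ 0.99715 ÷ 0.12754 = 0.999986
Product ≈ 1 (deviation 0.001%, within rounding noise).

1.0000 (no arbitrage)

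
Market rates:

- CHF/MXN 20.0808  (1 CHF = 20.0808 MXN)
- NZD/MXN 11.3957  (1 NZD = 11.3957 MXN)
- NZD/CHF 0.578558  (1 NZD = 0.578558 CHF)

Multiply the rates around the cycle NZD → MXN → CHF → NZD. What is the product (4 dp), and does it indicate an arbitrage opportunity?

0.9809 (arbitrage exists)

Around NZD → MXN → CHF → NZD: 1 × 11.3957 ÷ 20.0808 ÷ 0.578558 = 0.980874
Product < 1; profitable direction is NZD → CHF → MXN → NZD.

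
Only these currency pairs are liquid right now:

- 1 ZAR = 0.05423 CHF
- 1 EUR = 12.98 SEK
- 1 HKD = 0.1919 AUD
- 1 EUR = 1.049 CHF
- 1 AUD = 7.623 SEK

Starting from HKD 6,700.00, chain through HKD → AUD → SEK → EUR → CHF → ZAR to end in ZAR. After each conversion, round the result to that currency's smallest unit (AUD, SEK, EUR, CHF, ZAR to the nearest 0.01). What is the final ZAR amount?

HKD 6,700.00 × 0.1919 = AUD 1,285.73
AUD 1,285.73 × 7.623 = SEK 9,801.12
SEK 9,801.12 ÷ 12.98 = EUR 755.09
EUR 755.09 × 1.049 = CHF 792.09
CHF 792.09 ÷ 0.05423 = ZAR 14,606.12

ZAR 14,606.12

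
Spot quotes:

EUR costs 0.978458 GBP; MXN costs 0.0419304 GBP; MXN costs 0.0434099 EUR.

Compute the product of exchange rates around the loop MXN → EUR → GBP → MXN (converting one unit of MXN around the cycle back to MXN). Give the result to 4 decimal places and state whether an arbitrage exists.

Around MXN → EUR → GBP → MXN: 1 × 0.0434099 × 0.978458 ÷ 0.0419304 = 1.012983
Product > 1; profitable direction is MXN → EUR → GBP → MXN.

1.0130 (arbitrage exists)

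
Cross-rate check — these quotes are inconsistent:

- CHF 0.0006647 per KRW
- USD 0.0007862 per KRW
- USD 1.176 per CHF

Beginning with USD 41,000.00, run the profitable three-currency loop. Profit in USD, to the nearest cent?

Profit: USD 236.70

Profitable loop is USD → CHF → KRW → USD:
USD 41,000.00 ÷ 1.176 = CHF 34,863.95
CHF 34,863.95 ÷ 0.0006647 = KRW 52,450,648
KRW 52,450,648 × 0.0007862 = USD 41,236.70
Profit = USD 41,236.70 − USD 41,000.00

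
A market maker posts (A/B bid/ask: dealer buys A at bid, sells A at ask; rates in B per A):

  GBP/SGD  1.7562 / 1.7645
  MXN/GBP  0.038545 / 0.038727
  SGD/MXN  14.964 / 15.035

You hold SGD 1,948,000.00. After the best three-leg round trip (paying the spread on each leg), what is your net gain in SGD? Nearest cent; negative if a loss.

Best loop SGD → MXN → GBP → SGD:
SGD 1,948,000.00 × 14.964 (sell SGD at bid) = MXN 29,149,872.00
MXN 29,149,872.00 × 0.038545 (sell MXN at bid) = GBP 1,123,581.82
GBP 1,123,581.82 × 1.7562 (sell GBP at bid) = SGD 1,973,234.39

Net profit: SGD 25,234.39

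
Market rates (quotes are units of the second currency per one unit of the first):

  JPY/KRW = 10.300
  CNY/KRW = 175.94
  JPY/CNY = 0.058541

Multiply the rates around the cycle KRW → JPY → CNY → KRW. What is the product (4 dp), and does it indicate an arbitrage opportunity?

1.0000 (no arbitrage)

Around KRW → JPY → CNY → KRW: 1 ÷ 10.300 × 0.058541 × 175.94 = 0.999971
Product ≈ 1 (deviation 0.003%, within rounding noise).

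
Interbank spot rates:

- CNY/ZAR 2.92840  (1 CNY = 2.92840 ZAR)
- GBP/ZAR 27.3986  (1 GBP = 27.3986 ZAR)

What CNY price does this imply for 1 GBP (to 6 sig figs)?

1 GBP × 27.3986 = 27.3986 ZAR
27.3986 ZAR ÷ 2.92840 = 9.35617 CNY

GBP/CNY = 9.35617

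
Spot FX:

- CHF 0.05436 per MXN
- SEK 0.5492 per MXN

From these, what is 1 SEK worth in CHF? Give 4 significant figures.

SEK/CHF = 0.09898

1 SEK ÷ 0.5492 = 1.82083 MXN
1.82083 MXN × 0.05436 = 0.0989803 CHF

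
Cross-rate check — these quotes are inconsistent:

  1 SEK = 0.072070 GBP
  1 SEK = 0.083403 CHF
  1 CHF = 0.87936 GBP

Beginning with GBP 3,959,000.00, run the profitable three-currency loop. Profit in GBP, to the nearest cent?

Profit: GBP 69,833.86

Profitable loop is GBP → SEK → CHF → GBP:
GBP 3,959,000.00 ÷ 0.072070 = SEK 54,932,704.32
SEK 54,932,704.32 × 0.083403 = CHF 4,581,552.34
CHF 4,581,552.34 × 0.87936 = GBP 4,028,833.86
Profit = GBP 4,028,833.86 − GBP 3,959,000.00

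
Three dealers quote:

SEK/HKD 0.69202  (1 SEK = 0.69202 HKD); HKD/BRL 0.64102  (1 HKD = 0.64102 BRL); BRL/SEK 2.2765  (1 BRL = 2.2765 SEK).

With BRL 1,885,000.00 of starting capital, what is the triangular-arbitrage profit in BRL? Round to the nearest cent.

Profit: BRL 18,571.68

Profitable loop is BRL → SEK → HKD → BRL:
BRL 1,885,000.00 × 2.2765 = SEK 4,291,202.50
SEK 4,291,202.50 × 0.69202 = HKD 2,969,597.95
HKD 2,969,597.95 × 0.64102 = BRL 1,903,571.68
Profit = BRL 1,903,571.68 − BRL 1,885,000.00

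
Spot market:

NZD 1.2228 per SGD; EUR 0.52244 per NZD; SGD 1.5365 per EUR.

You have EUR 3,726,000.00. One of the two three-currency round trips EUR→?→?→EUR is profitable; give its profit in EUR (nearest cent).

Profitable loop is EUR → NZD → SGD → EUR:
EUR 3,726,000.00 ÷ 0.52244 = NZD 7,131,919.45
NZD 7,131,919.45 ÷ 1.2228 = SGD 5,832,449.67
SGD 5,832,449.67 ÷ 1.5365 = EUR 3,795,932.10
Profit = EUR 3,795,932.10 − EUR 3,726,000.00

Profit: EUR 69,932.10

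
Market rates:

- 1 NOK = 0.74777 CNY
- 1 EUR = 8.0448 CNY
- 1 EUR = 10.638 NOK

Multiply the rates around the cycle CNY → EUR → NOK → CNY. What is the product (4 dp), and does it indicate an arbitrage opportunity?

0.9888 (arbitrage exists)

Around CNY → EUR → NOK → CNY: 1 ÷ 8.0448 × 10.638 × 0.74777 = 0.988810
Product < 1; profitable direction is CNY → NOK → EUR → CNY.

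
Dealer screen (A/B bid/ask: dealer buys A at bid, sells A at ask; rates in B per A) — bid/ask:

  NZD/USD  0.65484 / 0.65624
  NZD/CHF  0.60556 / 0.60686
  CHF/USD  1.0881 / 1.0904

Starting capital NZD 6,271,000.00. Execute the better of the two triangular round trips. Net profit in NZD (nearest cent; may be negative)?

Best loop NZD → CHF → USD → NZD:
NZD 6,271,000.00 × 0.60556 (sell NZD at bid) = CHF 3,797,466.76
CHF 3,797,466.76 × 1.0881 (sell CHF at bid) = USD 4,132,023.58
USD 4,132,023.58 ÷ 0.65624 (buy NZD at ask) = NZD 6,296,512.83

Net profit: NZD 25,512.83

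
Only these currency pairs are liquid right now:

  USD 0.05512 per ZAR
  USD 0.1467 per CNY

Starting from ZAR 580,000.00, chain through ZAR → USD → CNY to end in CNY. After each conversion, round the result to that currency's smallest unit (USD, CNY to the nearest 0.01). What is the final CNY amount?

CNY 217,925.02

ZAR 580,000.00 × 0.05512 = USD 31,969.60
USD 31,969.60 ÷ 0.1467 = CNY 217,925.02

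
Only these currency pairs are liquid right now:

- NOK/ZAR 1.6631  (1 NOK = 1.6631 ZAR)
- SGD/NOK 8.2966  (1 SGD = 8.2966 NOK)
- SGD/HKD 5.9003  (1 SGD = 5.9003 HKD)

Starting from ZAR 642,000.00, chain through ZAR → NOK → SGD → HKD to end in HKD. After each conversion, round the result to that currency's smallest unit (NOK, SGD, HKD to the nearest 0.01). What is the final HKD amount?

ZAR 642,000.00 ÷ 1.6631 = NOK 386,026.10
NOK 386,026.10 ÷ 8.2966 = SGD 46,528.23
SGD 46,528.23 × 5.9003 = HKD 274,530.52

HKD 274,530.52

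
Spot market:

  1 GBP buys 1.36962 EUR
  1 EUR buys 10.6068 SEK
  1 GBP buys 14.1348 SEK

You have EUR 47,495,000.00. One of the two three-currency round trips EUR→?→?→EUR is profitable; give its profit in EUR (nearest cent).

Profitable loop is EUR → SEK → GBP → EUR:
EUR 47,495,000.00 × 10.6068 = SEK 503,769,966.00
SEK 503,769,966.00 ÷ 14.1348 = GBP 35,640,402.84
GBP 35,640,402.84 × 1.36962 = EUR 48,813,808.53
Profit = EUR 48,813,808.53 − EUR 47,495,000.00

Profit: EUR 1,318,808.53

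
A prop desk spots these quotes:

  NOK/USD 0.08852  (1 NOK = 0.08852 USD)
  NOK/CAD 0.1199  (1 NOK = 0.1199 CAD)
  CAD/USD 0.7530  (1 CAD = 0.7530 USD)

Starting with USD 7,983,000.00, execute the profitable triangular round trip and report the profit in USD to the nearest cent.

Profitable loop is USD → NOK → CAD → USD:
USD 7,983,000.00 ÷ 0.08852 = NOK 90,183,009.49
NOK 90,183,009.49 × 0.1199 = CAD 10,812,942.84
CAD 10,812,942.84 × 0.7530 = USD 8,142,145.96
Profit = USD 8,142,145.96 − USD 7,983,000.00

Profit: USD 159,145.96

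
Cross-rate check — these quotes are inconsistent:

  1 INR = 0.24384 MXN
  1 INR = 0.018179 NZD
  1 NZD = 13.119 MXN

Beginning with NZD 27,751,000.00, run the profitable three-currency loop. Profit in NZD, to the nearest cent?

Profitable loop is NZD → INR → MXN → NZD:
NZD 27,751,000.00 ÷ 0.018179 = INR 1,526,541,613.95
INR 1,526,541,613.95 × 0.24384 = MXN 372,231,907.15
MXN 372,231,907.15 ÷ 13.119 = NZD 28,373,497.00
Profit = NZD 28,373,497.00 − NZD 27,751,000.00

Profit: NZD 622,497.00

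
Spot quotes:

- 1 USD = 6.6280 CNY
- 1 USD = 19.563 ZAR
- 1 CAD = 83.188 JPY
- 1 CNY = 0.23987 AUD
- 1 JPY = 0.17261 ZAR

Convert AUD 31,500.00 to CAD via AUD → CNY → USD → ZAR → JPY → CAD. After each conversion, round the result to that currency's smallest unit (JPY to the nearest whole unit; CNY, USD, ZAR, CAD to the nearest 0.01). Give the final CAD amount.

CAD 26,993.62

AUD 31,500.00 ÷ 0.23987 = CNY 131,321.13
CNY 131,321.13 ÷ 6.6280 = USD 19,813.09
USD 19,813.09 × 19.563 = ZAR 387,603.48
ZAR 387,603.48 ÷ 0.17261 = JPY 2,245,545
JPY 2,245,545 ÷ 83.188 = CAD 26,993.62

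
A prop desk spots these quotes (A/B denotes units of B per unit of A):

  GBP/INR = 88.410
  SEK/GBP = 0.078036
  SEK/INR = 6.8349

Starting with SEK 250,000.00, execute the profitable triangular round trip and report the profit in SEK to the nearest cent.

Profitable loop is SEK → GBP → INR → SEK:
SEK 250,000.00 × 0.078036 = GBP 19,509.00
GBP 19,509.00 × 88.410 = INR 1,724,790.69
INR 1,724,790.69 ÷ 6.8349 = SEK 252,350.54
Profit = SEK 252,350.54 − SEK 250,000.00

Profit: SEK 2,350.54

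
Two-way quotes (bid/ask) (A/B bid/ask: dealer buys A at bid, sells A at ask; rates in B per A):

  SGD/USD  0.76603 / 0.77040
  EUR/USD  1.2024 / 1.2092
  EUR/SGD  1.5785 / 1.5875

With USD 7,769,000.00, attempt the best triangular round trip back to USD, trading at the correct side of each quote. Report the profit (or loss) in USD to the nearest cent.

Best loop USD → EUR → SGD → USD:
USD 7,769,000.00 ÷ 1.2092 (buy EUR at ask) = EUR 6,424,909.03
EUR 6,424,909.03 × 1.5785 (sell EUR at bid) = SGD 10,141,718.91
SGD 10,141,718.91 × 0.76603 (sell SGD at bid) = USD 7,768,860.93

Net result: USD -139.07 (no profitable arbitrage after spreads)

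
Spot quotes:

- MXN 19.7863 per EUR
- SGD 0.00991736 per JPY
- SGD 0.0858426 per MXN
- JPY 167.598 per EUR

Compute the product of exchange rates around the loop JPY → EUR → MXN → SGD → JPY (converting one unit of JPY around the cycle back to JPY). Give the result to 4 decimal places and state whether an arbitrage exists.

Around JPY → EUR → MXN → SGD → JPY: 1 ÷ 167.598 × 19.7863 × 0.0858426 ÷ 0.00991736 = 1.021886
Product > 1; profitable direction is JPY → EUR → MXN → SGD → JPY.

1.0219 (arbitrage exists)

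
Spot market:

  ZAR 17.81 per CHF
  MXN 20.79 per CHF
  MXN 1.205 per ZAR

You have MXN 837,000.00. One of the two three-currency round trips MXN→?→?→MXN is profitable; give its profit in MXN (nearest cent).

Profitable loop is MXN → CHF → ZAR → MXN:
MXN 837,000.00 ÷ 20.79 = CHF 40,259.74
CHF 40,259.74 × 17.81 = ZAR 717,025.97
ZAR 717,025.97 × 1.205 = MXN 864,016.30
Profit = MXN 864,016.30 − MXN 837,000.00

Profit: MXN 27,016.30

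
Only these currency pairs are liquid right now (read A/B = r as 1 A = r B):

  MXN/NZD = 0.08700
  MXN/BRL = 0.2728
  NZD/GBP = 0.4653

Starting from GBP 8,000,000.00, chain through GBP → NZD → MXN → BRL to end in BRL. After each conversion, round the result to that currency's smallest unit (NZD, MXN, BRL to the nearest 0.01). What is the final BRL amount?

BRL 53,911,578.48

GBP 8,000,000.00 ÷ 0.4653 = NZD 17,193,208.68
NZD 17,193,208.68 ÷ 0.08700 = MXN 197,623,088.28
MXN 197,623,088.28 × 0.2728 = BRL 53,911,578.48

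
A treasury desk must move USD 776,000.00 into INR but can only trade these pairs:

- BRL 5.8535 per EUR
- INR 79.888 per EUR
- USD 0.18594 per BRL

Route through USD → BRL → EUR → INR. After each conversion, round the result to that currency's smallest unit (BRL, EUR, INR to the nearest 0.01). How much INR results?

USD 776,000.00 ÷ 0.18594 = BRL 4,173,389.27
BRL 4,173,389.27 ÷ 5.8535 = EUR 712,973.31
EUR 712,973.31 × 79.888 = INR 56,958,011.79

INR 56,958,011.79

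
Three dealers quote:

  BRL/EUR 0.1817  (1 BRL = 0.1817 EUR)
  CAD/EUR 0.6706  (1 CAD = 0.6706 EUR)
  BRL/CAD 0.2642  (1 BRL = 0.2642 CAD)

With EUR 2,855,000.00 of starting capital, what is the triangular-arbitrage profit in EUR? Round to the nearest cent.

Profit: EUR 72,956.89

Profitable loop is EUR → CAD → BRL → EUR:
EUR 2,855,000.00 ÷ 0.6706 = CAD 4,257,381.45
CAD 4,257,381.45 ÷ 0.2642 = BRL 16,114,237.13
BRL 16,114,237.13 × 0.1817 = EUR 2,927,956.89
Profit = EUR 2,927,956.89 − EUR 2,855,000.00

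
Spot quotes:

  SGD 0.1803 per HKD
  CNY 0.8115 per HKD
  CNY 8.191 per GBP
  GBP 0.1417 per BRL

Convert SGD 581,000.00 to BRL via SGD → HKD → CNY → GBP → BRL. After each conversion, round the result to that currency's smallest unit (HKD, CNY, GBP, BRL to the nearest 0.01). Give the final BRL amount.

SGD 581,000.00 ÷ 0.1803 = HKD 3,222,407.10
HKD 3,222,407.10 × 0.8115 = CNY 2,614,983.36
CNY 2,614,983.36 ÷ 8.191 = GBP 319,250.81
GBP 319,250.81 ÷ 0.1417 = BRL 2,253,005.01

BRL 2,253,005.01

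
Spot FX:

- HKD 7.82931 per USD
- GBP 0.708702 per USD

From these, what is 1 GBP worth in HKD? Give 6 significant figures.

GBP/HKD = 11.0474

1 GBP ÷ 0.708702 = 1.41103 USD
1.41103 USD × 7.82931 = 11.0474 HKD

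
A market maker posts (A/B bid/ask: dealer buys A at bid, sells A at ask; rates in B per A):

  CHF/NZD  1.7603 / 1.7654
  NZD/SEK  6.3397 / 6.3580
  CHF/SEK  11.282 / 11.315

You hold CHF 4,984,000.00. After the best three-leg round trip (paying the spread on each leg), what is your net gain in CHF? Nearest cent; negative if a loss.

Net profit: CHF 25,570.39

Best loop CHF → SEK → NZD → CHF:
CHF 4,984,000.00 × 11.282 (sell CHF at bid) = SEK 56,229,488.00
SEK 56,229,488.00 ÷ 6.3580 (buy NZD at ask) = NZD 8,843,895.56
NZD 8,843,895.56 ÷ 1.7654 (buy CHF at ask) = CHF 5,009,570.39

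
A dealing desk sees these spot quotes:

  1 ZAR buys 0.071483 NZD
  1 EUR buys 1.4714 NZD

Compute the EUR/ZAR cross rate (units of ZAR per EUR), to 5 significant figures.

EUR/ZAR = 20.584

1 EUR × 1.4714 = 1.4714 NZD
1.4714 NZD ÷ 0.071483 = 20.5839 ZAR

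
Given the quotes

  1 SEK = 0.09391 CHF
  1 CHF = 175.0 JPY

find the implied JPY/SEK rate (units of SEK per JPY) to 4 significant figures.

1 JPY ÷ 175.0 = 0.00571429 CHF
0.00571429 CHF ÷ 0.09391 = 0.0608485 SEK

JPY/SEK = 0.06085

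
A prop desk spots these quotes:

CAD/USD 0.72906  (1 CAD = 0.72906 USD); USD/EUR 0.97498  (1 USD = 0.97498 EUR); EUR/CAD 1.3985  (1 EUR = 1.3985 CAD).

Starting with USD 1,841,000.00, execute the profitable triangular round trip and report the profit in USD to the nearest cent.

Profit: USD 10,963.14

Profitable loop is USD → CAD → EUR → USD:
USD 1,841,000.00 ÷ 0.72906 = CAD 2,525,169.40
CAD 2,525,169.40 ÷ 1.3985 = EUR 1,805,627.03
EUR 1,805,627.03 ÷ 0.97498 = USD 1,851,963.14
Profit = USD 1,851,963.14 − USD 1,841,000.00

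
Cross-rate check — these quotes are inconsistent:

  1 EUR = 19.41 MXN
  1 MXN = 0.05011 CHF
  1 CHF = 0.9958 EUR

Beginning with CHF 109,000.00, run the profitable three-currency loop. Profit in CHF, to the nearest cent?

Profitable loop is CHF → MXN → EUR → CHF:
CHF 109,000.00 ÷ 0.05011 = MXN 2,175,214.53
MXN 2,175,214.53 ÷ 19.41 = EUR 112,066.69
EUR 112,066.69 ÷ 0.9958 = CHF 112,539.36
Profit = CHF 112,539.36 − CHF 109,000.00

Profit: CHF 3,539.36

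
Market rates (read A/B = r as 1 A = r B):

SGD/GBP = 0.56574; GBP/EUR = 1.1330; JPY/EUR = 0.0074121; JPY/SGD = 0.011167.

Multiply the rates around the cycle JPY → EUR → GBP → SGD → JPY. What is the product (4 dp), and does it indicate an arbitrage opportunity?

Around JPY → EUR → GBP → SGD → JPY: 1 × 0.0074121 ÷ 1.1330 ÷ 0.56574 ÷ 0.011167 = 1.035519
Product > 1; profitable direction is JPY → EUR → GBP → SGD → JPY.

1.0355 (arbitrage exists)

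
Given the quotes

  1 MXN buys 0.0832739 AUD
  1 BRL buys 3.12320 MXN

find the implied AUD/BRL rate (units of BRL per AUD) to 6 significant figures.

1 AUD ÷ 0.0832739 = 12.0086 MXN
12.0086 MXN ÷ 3.12320 = 3.84496 BRL

AUD/BRL = 3.84496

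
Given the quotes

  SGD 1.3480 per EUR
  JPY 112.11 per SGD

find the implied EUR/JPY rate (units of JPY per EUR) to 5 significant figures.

EUR/JPY = 151.12

1 EUR × 1.3480 = 1.348 SGD
1.348 SGD × 112.11 = 151.124 JPY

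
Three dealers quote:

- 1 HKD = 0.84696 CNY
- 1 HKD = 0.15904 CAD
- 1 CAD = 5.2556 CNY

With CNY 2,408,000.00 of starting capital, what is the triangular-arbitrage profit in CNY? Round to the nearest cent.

Profit: CNY 32,004.97

Profitable loop is CNY → CAD → HKD → CNY:
CNY 2,408,000.00 ÷ 5.2556 = CAD 458,177.94
CAD 458,177.94 ÷ 0.15904 = HKD 2,880,897.53
HKD 2,880,897.53 × 0.84696 = CNY 2,440,004.97
Profit = CNY 2,440,004.97 − CNY 2,408,000.00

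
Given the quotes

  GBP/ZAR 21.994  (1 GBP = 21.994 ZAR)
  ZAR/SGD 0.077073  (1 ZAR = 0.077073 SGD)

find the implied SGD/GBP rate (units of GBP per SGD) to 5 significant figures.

1 SGD ÷ 0.077073 = 12.9747 ZAR
12.9747 ZAR ÷ 21.994 = 0.589921 GBP

SGD/GBP = 0.58992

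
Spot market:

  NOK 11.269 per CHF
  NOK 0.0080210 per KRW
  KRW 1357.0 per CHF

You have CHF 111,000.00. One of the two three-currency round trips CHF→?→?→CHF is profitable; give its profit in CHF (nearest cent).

Profitable loop is CHF → NOK → KRW → CHF:
CHF 111,000.00 × 11.269 = NOK 1,250,859.00
NOK 1,250,859.00 ÷ 0.0080210 = KRW 155,948,011
KRW 155,948,011 ÷ 1357.0 = CHF 114,921.16
Profit = CHF 114,921.16 − CHF 111,000.00

Profit: CHF 3,921.16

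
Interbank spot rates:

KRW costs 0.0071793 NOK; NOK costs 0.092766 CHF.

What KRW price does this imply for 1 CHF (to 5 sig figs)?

CHF/KRW = 1501.5

1 CHF ÷ 0.092766 = 10.7798 NOK
10.7798 NOK ÷ 0.0071793 = 1501.51 KRW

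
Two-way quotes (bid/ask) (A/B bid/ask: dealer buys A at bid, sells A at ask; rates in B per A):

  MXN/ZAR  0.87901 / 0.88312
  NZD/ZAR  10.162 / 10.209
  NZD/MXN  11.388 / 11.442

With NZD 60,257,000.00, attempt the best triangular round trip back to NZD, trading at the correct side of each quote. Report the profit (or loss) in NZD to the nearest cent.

Net profit: NZD 341,940.70

Best loop NZD → ZAR → MXN → NZD:
NZD 60,257,000.00 × 10.162 (sell NZD at bid) = ZAR 612,331,634.00
ZAR 612,331,634.00 ÷ 0.88312 (buy MXN at ask) = MXN 693,373,079.54
MXN 693,373,079.54 ÷ 11.442 (buy NZD at ask) = NZD 60,598,940.70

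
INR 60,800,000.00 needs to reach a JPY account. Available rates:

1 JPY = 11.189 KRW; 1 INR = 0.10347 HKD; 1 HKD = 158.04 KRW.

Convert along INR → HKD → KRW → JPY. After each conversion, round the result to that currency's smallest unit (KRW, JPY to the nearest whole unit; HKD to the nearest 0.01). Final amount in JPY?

JPY 88,857,436

INR 60,800,000.00 × 0.10347 = HKD 6,290,976.00
HKD 6,290,976.00 × 158.04 = KRW 994,225,847
KRW 994,225,847 ÷ 11.189 = JPY 88,857,436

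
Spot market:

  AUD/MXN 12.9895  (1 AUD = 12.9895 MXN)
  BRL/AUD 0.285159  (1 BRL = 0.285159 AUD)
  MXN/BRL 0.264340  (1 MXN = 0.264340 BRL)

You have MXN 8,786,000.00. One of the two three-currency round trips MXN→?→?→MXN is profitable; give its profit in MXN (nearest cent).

Profit: MXN 187,229.92

Profitable loop is MXN → AUD → BRL → MXN:
MXN 8,786,000.00 ÷ 12.9895 = AUD 676,392.47
AUD 676,392.47 ÷ 0.285159 = BRL 2,371,983.60
BRL 2,371,983.60 ÷ 0.264340 = MXN 8,973,229.92
Profit = MXN 8,973,229.92 − MXN 8,786,000.00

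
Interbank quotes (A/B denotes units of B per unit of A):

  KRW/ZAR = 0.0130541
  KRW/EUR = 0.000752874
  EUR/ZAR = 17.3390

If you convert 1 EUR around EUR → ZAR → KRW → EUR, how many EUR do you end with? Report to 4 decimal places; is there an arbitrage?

1.0000 (no arbitrage)

Around EUR → ZAR → KRW → EUR: 1 × 17.3390 ÷ 0.0130541 × 0.000752874 = 0.999999
Product ≈ 1 (deviation 0.000%, within rounding noise).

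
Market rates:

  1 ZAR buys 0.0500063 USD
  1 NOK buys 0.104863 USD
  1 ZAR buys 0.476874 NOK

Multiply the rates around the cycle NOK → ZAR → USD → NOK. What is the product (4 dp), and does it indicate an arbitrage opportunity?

Around NOK → ZAR → USD → NOK: 1 ÷ 0.476874 × 0.0500063 ÷ 0.104863 = 0.999997
Product ≈ 1 (deviation 0.000%, within rounding noise).

1.0000 (no arbitrage)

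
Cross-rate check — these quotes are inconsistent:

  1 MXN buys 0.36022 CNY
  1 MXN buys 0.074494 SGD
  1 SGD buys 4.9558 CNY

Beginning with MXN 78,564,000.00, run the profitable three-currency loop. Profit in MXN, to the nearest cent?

Profit: MXN 1,953,601.80

Profitable loop is MXN → SGD → CNY → MXN:
MXN 78,564,000.00 × 0.074494 = SGD 5,852,546.62
SGD 5,852,546.62 × 4.9558 = CNY 29,004,050.52
CNY 29,004,050.52 ÷ 0.36022 = MXN 80,517,601.80
Profit = MXN 80,517,601.80 − MXN 78,564,000.00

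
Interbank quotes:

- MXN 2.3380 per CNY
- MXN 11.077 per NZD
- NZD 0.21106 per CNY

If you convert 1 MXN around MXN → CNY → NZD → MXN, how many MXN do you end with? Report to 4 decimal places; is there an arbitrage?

Around MXN → CNY → NZD → MXN: 1 ÷ 2.3380 × 0.21106 × 11.077 = 0.999962
Product ≈ 1 (deviation 0.004%, within rounding noise).

1.0000 (no arbitrage)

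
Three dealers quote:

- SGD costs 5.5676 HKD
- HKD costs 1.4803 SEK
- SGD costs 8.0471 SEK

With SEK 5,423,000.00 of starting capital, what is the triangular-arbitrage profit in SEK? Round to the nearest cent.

Profitable loop is SEK → SGD → HKD → SEK:
SEK 5,423,000.00 ÷ 8.0471 = SGD 673,907.37
SGD 673,907.37 × 5.5676 = HKD 3,752,046.68
HKD 3,752,046.68 × 1.4803 = SEK 5,554,154.69
Profit = SEK 5,554,154.69 − SEK 5,423,000.00

Profit: SEK 131,154.69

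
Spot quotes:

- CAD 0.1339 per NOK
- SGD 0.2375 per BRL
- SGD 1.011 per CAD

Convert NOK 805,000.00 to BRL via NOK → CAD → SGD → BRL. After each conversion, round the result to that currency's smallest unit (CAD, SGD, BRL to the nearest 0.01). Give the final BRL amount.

BRL 458,842.86

NOK 805,000.00 × 0.1339 = CAD 107,789.50
CAD 107,789.50 × 1.011 = SGD 108,975.18
SGD 108,975.18 ÷ 0.2375 = BRL 458,842.86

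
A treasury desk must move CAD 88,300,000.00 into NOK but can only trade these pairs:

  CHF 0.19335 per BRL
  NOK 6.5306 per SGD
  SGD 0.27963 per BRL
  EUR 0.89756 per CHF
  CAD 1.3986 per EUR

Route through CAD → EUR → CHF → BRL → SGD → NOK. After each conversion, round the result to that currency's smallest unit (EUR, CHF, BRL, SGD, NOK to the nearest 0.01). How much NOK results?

CAD 88,300,000.00 ÷ 1.3986 = EUR 63,134,563.13
EUR 63,134,563.13 ÷ 0.89756 = CHF 70,340,214.73
CHF 70,340,214.73 ÷ 0.19335 = BRL 363,797,335.04
BRL 363,797,335.04 × 0.27963 = SGD 101,728,648.80
SGD 101,728,648.80 × 6.5306 = NOK 664,349,113.85

NOK 664,349,113.85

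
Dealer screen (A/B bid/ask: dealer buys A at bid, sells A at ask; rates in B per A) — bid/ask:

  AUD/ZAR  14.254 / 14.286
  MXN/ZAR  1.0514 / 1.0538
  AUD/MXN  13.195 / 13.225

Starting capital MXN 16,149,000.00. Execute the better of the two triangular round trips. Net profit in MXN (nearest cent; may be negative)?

Best loop MXN → AUD → ZAR → MXN:
MXN 16,149,000.00 ÷ 13.225 (buy AUD at ask) = AUD 1,221,096.41
AUD 1,221,096.41 × 14.254 (sell AUD at bid) = ZAR 17,405,508.20
ZAR 17,405,508.20 ÷ 1.0538 (buy MXN at ask) = MXN 16,516,899.04

Net profit: MXN 367,899.04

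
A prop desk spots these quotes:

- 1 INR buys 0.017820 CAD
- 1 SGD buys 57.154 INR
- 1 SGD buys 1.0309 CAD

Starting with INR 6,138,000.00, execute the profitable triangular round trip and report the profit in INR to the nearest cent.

Profitable loop is INR → SGD → CAD → INR:
INR 6,138,000.00 ÷ 57.154 = SGD 107,394.06
SGD 107,394.06 × 1.0309 = CAD 110,712.53
CAD 110,712.53 ÷ 0.017820 = INR 6,212,824.61
Profit = INR 6,212,824.61 − INR 6,138,000.00

Profit: INR 74,824.61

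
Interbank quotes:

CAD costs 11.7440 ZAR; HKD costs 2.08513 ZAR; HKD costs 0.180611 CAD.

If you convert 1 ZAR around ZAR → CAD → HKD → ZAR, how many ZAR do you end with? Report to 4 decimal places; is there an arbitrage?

0.9830 (arbitrage exists)

Around ZAR → CAD → HKD → ZAR: 1 ÷ 11.7440 ÷ 0.180611 × 2.08513 = 0.983044
Product < 1; profitable direction is ZAR → HKD → CAD → ZAR.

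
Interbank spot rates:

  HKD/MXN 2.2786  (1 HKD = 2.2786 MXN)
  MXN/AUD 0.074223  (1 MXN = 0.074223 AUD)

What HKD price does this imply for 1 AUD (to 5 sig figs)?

1 AUD ÷ 0.074223 = 13.4729 MXN
13.4729 MXN ÷ 2.2786 = 5.9128 HKD

AUD/HKD = 5.9128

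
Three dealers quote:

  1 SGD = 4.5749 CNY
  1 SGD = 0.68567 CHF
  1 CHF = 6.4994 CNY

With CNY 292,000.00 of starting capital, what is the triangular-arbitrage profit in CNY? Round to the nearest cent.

Profit: CNY 7,761.63

Profitable loop is CNY → CHF → SGD → CNY:
CNY 292,000.00 ÷ 6.4994 = CHF 44,927.22
CHF 44,927.22 ÷ 0.68567 = SGD 65,523.10
SGD 65,523.10 × 4.5749 = CNY 299,761.63
Profit = CNY 299,761.63 − CNY 292,000.00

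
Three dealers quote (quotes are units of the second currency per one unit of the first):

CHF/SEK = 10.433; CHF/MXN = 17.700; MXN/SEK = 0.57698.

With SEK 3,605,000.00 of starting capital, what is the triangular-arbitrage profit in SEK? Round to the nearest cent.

Profit: SEK 77,819.64

Profitable loop is SEK → MXN → CHF → SEK:
SEK 3,605,000.00 ÷ 0.57698 = MXN 6,248,050.19
MXN 6,248,050.19 ÷ 17.700 = CHF 352,997.19
CHF 352,997.19 × 10.433 = SEK 3,682,819.64
Profit = SEK 3,682,819.64 − SEK 3,605,000.00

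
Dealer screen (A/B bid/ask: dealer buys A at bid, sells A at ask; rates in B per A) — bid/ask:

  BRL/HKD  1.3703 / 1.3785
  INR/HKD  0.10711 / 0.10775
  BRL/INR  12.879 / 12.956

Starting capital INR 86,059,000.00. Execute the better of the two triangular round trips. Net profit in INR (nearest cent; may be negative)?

Net profit: INR 60,537.22

Best loop INR → HKD → BRL → INR:
INR 86,059,000.00 × 0.10711 (sell INR at bid) = HKD 9,217,779.49
HKD 9,217,779.49 ÷ 1.3785 (buy BRL at ask) = BRL 6,686,818.64
BRL 6,686,818.64 × 12.879 (sell BRL at bid) = INR 86,119,537.22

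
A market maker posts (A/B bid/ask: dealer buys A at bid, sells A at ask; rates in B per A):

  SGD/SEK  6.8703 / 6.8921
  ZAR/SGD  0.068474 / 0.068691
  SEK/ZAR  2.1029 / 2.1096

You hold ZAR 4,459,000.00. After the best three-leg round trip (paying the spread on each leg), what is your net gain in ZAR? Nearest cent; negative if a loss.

Best loop ZAR → SEK → SGD → ZAR:
ZAR 4,459,000.00 ÷ 2.1096 (buy SEK at ask) = SEK 2,113,670.84
SEK 2,113,670.84 ÷ 6.8921 (buy SGD at ask) = SGD 306,680.23
SGD 306,680.23 ÷ 0.068691 (buy ZAR at ask) = ZAR 4,464,634.87

Net profit: ZAR 5,634.87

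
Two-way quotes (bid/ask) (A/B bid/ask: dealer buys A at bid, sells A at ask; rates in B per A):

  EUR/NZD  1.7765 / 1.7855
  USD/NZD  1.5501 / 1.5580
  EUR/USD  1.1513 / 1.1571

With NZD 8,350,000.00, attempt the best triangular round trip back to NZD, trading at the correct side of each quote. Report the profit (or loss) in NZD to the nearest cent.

Best loop NZD → EUR → USD → NZD:
NZD 8,350,000.00 ÷ 1.7855 (buy EUR at ask) = EUR 4,676,561.19
EUR 4,676,561.19 × 1.1513 (sell EUR at bid) = USD 5,384,124.89
USD 5,384,124.89 × 1.5501 (sell USD at bid) = NZD 8,345,932.00

Net result: NZD -4,068.00 (no profitable arbitrage after spreads)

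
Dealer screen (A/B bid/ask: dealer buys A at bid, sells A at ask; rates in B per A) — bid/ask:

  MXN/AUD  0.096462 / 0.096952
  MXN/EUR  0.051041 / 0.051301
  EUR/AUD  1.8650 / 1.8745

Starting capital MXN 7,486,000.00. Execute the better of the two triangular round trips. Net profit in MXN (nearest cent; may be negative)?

Net profit: MXN 23,219.67

Best loop MXN → AUD → EUR → MXN:
MXN 7,486,000.00 × 0.096462 (sell MXN at bid) = AUD 722,114.53
AUD 722,114.53 ÷ 1.8745 (buy EUR at ask) = EUR 385,230.48
EUR 385,230.48 ÷ 0.051301 (buy MXN at ask) = MXN 7,509,219.67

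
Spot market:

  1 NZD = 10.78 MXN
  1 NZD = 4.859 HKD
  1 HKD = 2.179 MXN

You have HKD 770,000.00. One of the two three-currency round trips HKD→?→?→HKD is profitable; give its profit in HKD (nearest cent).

Profitable loop is HKD → NZD → MXN → HKD:
HKD 770,000.00 ÷ 4.859 = NZD 158,468.82
NZD 158,468.82 × 10.78 = MXN 1,708,293.89
MXN 1,708,293.89 ÷ 2.179 = HKD 783,980.67
Profit = HKD 783,980.67 − HKD 770,000.00

Profit: HKD 13,980.67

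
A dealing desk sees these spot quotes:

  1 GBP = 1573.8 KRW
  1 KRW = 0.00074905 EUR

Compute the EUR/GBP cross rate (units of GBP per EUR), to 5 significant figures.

1 EUR ÷ 0.00074905 = 1335.02 KRW
1335.02 KRW ÷ 1573.8 = 0.848281 GBP

EUR/GBP = 0.84828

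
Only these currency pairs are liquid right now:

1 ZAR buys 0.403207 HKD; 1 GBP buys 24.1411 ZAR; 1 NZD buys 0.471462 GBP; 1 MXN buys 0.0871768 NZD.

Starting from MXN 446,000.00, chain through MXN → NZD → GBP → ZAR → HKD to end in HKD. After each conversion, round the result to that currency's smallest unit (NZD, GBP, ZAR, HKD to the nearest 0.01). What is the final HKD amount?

MXN 446,000.00 × 0.0871768 = NZD 38,880.85
NZD 38,880.85 × 0.471462 = GBP 18,330.84
GBP 18,330.84 × 24.1411 = ZAR 442,526.64
ZAR 442,526.64 × 0.403207 = HKD 178,429.84

HKD 178,429.84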